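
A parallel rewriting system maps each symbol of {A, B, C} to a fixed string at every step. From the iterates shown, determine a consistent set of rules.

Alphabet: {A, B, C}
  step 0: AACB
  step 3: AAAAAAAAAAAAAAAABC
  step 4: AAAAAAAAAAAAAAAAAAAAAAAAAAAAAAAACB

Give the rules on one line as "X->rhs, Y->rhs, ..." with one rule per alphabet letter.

A->AA, B->C, C->B

  step 3 ⇒ step 4: AAAAAAAAAAAAAAAABC ⇒ AA·AA·AA·AA·AA·AA·AA·AA·AA·AA·AA·AA·AA·AA·AA·AA·C·B
    A ↦ AA
    B ↦ C
    C ↦ B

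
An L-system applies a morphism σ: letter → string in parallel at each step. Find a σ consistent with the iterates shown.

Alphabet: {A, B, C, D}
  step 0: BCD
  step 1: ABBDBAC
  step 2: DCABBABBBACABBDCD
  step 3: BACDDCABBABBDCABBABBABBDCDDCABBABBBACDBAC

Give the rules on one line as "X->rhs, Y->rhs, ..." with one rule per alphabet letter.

A->DC, B->ABB, C->D, D->BAC

  step 2 ⇒ step 3: DCABBABBBACABBDCD ⇒ BAC·D·DC·ABB·ABB·DC·ABB·ABB·ABB·DC·D·DC·ABB·ABB·BAC·D·BAC
    A ↦ DC
    B ↦ ABB
    C ↦ D
    D ↦ BAC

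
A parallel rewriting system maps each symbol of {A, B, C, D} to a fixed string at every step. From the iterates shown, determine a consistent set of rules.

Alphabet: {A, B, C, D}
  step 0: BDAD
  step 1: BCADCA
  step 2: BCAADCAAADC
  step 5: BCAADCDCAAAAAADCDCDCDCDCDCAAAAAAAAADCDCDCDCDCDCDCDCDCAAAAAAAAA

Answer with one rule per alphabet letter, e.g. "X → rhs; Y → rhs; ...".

  step 1 ⇒ step 2: BCADCA ⇒ BC·AA·DC·A·AA·DC
    A ↦ DC
    B ↦ BC
    C ↦ AA
    D ↦ A

A->DC, B->BC, C->AA, D->A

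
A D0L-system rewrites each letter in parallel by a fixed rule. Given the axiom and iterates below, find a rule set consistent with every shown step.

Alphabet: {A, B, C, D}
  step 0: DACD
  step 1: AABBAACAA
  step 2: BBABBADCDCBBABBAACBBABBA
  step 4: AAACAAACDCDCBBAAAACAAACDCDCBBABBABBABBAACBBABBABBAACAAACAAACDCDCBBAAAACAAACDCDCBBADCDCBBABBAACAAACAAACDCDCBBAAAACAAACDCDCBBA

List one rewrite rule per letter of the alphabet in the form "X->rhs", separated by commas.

A->BBA, B->DC, C->AC, D->AA

  step 1 ⇒ step 2: AABBAACAA ⇒ BBA·BBA·DC·DC·BBA·BBA·AC·BBA·BBA
    A ↦ BBA
    B ↦ DC
    C ↦ AC
  step 0 ⇒ step 1: DACD ⇒ AA·BBA·AC·AA
    D ↦ AA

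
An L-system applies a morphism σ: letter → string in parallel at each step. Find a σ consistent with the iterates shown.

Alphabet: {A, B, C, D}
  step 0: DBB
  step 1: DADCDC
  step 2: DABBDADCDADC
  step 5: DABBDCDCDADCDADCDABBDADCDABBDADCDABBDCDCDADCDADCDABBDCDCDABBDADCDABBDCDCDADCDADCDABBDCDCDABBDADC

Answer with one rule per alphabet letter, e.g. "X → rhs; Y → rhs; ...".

A->BB, B->DC, C->DC, D->DA

  step 1 ⇒ step 2: DADCDC ⇒ DA·BB·DA·DC·DA·DC
    A ↦ BB
    C ↦ DC
    D ↦ DA
  step 0 ⇒ step 1: DBB ⇒ DA·DC·DC
    B ↦ DC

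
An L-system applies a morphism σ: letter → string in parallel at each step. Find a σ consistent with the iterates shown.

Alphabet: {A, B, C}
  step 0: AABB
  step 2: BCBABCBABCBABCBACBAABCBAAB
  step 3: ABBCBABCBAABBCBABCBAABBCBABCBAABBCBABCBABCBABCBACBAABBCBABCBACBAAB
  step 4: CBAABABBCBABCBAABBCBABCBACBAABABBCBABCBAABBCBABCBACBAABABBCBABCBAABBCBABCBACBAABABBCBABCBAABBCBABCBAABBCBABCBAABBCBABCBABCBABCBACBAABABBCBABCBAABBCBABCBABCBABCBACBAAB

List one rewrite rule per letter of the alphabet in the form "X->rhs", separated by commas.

A->CBA, B->AB, C->BCB

  step 3 ⇒ step 4: ABBCBABCBAABBCBABCBAABBCBABCBAABBCBABCBABCBABCBACBAABBCBABCBACBAAB ⇒ CBA·AB·AB·BCB·AB·CBA·AB·BCB·AB·CBA·CBA·AB·AB·BCB·AB·CBA·AB·BCB·AB·CBA·CBA·AB·AB·BCB·AB·CBA·AB·BCB·AB·CBA·CBA·AB·AB·BCB·AB·CBA·AB·BCB·AB·CBA·AB·BCB·AB·CBA·AB·BCB·AB·CBA·BCB·AB·CBA·CBA·AB·AB·BCB·AB·CBA·AB·BCB·AB·CBA·BCB·AB·CBA·CBA·AB
    A ↦ CBA
    B ↦ AB
    C ↦ BCB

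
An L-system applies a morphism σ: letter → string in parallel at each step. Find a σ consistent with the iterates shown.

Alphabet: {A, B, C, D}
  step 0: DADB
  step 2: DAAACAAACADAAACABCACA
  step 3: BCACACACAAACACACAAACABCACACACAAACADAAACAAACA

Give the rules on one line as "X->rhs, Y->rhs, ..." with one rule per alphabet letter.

A->CA, B->DA, C->AA, D->BCA

  step 2 ⇒ step 3: DAAACAAACADAAACABCACA ⇒ BCA·CA·CA·CA·AA·CA·CA·CA·AA·CA·BCA·CA·CA·CA·AA·CA·DA·AA·CA·AA·CA
    A ↦ CA
    B ↦ DA
    C ↦ AA
    D ↦ BCA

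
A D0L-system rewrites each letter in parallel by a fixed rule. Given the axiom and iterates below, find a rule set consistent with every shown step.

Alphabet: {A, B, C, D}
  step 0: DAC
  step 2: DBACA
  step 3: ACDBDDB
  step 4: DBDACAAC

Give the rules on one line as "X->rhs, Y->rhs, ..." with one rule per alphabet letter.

  step 3 ⇒ step 4: ACDBDDB ⇒ DB·D·A·C·A·A·C
    A ↦ DB
    B ↦ C
    C ↦ D
    D ↦ A

A->DB, B->C, C->D, D->A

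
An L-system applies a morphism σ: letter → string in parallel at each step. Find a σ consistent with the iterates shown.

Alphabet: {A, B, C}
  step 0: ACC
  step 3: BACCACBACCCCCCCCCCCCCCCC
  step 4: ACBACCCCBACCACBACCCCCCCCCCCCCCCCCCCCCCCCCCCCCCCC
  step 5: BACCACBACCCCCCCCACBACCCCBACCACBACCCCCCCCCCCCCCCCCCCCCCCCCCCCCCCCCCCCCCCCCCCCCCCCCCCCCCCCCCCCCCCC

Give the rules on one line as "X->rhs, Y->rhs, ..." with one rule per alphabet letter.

A->BA, B->AC, C->CC

  step 4 ⇒ step 5: ACBACCCCBACCACBACCCCCCCCCCCCCCCCCCCCCCCCCCCCCCCC ⇒ BA·CC·AC·BA·CC·CC·CC·CC·AC·BA·CC·CC·BA·CC·AC·BA·CC·CC·CC·CC·CC·CC·CC·CC·CC·CC·CC·CC·CC·CC·CC·CC·CC·CC·CC·CC·CC·CC·CC·CC·CC·CC·CC·CC·CC·CC·CC·CC
    A ↦ BA
    B ↦ AC
    C ↦ CC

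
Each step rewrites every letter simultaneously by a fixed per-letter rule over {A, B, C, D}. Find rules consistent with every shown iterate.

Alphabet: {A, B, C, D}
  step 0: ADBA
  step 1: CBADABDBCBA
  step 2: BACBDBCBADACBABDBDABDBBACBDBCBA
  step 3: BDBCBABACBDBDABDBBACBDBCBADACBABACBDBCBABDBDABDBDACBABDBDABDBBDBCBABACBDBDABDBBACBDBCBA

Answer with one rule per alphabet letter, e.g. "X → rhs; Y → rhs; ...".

A->CBA, B->BDB, C->BAC, D->DA

  step 2 ⇒ step 3: BACBDBCBADACBABDBDABDBBACBDBCBA ⇒ BDB·CBA·BAC·BDB·DA·BDB·BAC·BDB·CBA·DA·CBA·BAC·BDB·CBA·BDB·DA·BDB·DA·CBA·BDB·DA·BDB·BDB·CBA·BAC·BDB·DA·BDB·BAC·BDB·CBA
    A ↦ CBA
    B ↦ BDB
    C ↦ BAC
    D ↦ DA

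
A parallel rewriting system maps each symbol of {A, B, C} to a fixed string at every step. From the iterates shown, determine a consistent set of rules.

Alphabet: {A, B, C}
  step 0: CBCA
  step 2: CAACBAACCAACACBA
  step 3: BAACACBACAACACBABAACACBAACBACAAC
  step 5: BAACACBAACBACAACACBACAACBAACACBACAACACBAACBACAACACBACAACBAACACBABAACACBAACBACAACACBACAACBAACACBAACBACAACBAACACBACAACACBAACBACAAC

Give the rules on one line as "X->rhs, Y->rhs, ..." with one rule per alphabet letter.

A->AC, B->CA, C->BA

  step 2 ⇒ step 3: CAACBAACCAACACBA ⇒ BA·AC·AC·BA·CA·AC·AC·BA·BA·AC·AC·BA·AC·BA·CA·AC
    A ↦ AC
    B ↦ CA
    C ↦ BA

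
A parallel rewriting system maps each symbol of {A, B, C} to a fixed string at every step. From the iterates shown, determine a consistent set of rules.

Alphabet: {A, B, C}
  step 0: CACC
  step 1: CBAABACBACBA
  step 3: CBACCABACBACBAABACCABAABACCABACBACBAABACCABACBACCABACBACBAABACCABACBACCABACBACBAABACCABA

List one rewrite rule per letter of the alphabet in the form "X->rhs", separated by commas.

A->ABA, B->CC, C->CBA

  step 0 ⇒ step 1: CACC ⇒ CBA·ABA·CBA·CBA
    A ↦ ABA
    C ↦ CBA
    B ↦ CC  (constrained at step 1)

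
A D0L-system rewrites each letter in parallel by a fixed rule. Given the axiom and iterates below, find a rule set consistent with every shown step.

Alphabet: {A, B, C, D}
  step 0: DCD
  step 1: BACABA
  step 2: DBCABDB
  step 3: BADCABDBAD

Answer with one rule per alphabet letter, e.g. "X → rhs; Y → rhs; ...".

  step 2 ⇒ step 3: DBCABDB ⇒ BA·D·CA·B·D·BA·D
    A ↦ B
    B ↦ D
    C ↦ CA
    D ↦ BA

A->B, B->D, C->CA, D->BA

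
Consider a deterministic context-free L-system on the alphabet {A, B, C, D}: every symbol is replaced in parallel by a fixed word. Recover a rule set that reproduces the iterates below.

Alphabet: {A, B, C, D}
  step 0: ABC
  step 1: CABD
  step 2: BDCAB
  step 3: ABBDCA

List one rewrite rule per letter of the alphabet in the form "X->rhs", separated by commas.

A->C, B->A, C->BD, D->B

  step 2 ⇒ step 3: BDCAB ⇒ A·B·BD·C·A
    A ↦ C
    B ↦ A
    C ↦ BD
    D ↦ B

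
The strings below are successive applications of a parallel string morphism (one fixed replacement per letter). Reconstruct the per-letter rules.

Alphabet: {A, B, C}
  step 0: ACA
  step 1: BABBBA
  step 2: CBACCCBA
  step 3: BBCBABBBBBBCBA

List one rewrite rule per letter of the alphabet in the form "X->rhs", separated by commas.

  step 2 ⇒ step 3: CBACCCBA ⇒ BB·C·BA·BB·BB·BB·C·BA
    A ↦ BA
    B ↦ C
    C ↦ BB

A->BA, B->C, C->BB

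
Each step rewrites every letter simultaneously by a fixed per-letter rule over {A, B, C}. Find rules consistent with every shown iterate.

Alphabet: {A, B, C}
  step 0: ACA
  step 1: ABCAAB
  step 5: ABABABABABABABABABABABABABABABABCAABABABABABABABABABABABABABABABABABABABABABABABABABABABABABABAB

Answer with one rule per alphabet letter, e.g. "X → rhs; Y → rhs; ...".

  step 0 ⇒ step 1: ACA ⇒ AB·CA·AB
    A ↦ AB
    C ↦ CA
    B ↦ AB  (constrained at step 1)

A->AB, B->AB, C->CA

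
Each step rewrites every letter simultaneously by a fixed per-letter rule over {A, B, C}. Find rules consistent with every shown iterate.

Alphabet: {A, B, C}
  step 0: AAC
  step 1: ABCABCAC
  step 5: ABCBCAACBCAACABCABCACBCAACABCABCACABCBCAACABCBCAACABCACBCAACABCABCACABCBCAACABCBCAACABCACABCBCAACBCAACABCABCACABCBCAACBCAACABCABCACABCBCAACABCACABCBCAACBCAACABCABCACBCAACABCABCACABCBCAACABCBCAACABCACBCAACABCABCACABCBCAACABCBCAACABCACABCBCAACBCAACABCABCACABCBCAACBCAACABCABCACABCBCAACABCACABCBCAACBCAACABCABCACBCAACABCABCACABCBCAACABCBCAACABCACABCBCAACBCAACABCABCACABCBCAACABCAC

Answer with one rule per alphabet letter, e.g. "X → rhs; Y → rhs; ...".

  step 0 ⇒ step 1: AAC ⇒ ABC·ABC·AC
    A ↦ ABC
    C ↦ AC
    B ↦ BCA  (constrained at step 1)

A->ABC, B->BCA, C->AC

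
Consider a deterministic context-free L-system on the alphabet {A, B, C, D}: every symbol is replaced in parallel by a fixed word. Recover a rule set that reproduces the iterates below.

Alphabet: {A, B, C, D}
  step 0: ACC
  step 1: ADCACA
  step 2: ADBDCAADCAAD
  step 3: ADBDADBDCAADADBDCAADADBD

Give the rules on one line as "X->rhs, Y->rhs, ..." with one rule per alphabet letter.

A->AD, B->AD, C->CA, D->BD

  step 2 ⇒ step 3: ADBDCAADCAAD ⇒ AD·BD·AD·BD·CA·AD·AD·BD·CA·AD·AD·BD
    A ↦ AD
    B ↦ AD
    C ↦ CA
    D ↦ BD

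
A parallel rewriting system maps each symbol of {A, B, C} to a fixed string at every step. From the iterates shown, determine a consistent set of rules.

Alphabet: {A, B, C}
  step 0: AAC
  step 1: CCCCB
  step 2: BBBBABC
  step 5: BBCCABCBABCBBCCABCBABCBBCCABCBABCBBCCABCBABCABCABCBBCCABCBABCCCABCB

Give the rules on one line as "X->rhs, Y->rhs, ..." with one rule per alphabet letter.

A->CC, B->ABC, C->B

  step 1 ⇒ step 2: CCCCB ⇒ B·B·B·B·ABC
    B ↦ ABC
    C ↦ B
  step 0 ⇒ step 1: AAC ⇒ CC·CC·B
    A ↦ CC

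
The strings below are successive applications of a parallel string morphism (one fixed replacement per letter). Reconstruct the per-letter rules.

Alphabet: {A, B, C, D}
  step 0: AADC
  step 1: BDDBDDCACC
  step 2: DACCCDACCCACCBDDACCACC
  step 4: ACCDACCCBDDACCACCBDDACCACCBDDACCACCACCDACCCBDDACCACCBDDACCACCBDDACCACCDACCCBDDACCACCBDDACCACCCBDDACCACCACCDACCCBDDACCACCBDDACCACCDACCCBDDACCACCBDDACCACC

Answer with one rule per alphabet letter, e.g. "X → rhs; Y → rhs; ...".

  step 1 ⇒ step 2: BDDBDDCACC ⇒ DAC·C·C·DAC·C·C·ACC·BDD·ACC·ACC
    A ↦ BDD
    B ↦ DAC
    C ↦ ACC
    D ↦ C

A->BDD, B->DAC, C->ACC, D->C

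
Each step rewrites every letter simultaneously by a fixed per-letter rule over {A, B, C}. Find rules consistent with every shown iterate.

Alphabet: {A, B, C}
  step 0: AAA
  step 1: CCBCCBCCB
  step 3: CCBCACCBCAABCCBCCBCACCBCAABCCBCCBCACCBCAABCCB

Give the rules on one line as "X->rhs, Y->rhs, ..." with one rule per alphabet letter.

  step 0 ⇒ step 1: AAA ⇒ CCB·CCB·CCB
    A ↦ CCB
    B ↦ CA  (constrained at step 1)
    C ↦ AB  (constrained at step 1)

A->CCB, B->CA, C->AB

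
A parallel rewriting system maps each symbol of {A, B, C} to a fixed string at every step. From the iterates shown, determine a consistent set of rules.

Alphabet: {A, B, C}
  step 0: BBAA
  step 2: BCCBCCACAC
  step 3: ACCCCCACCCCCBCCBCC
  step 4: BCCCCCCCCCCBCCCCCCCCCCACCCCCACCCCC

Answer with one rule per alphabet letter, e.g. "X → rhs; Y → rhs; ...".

  step 3 ⇒ step 4: ACCCCCACCCCCBCCBCC ⇒ B·CC·CC·CC·CC·CC·B·CC·CC·CC·CC·CC·AC·CC·CC·AC·CC·CC
    A ↦ B
    B ↦ AC
    C ↦ CC

A->B, B->AC, C->CC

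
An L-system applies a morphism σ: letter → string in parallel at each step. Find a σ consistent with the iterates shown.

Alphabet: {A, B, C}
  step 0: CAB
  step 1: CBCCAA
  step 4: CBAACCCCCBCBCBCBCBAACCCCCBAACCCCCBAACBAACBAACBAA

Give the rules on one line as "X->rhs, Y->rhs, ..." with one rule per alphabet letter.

A->CC, B->AA, C->CB

  step 0 ⇒ step 1: CAB ⇒ CB·CC·AA
    A ↦ CC
    B ↦ AA
    C ↦ CB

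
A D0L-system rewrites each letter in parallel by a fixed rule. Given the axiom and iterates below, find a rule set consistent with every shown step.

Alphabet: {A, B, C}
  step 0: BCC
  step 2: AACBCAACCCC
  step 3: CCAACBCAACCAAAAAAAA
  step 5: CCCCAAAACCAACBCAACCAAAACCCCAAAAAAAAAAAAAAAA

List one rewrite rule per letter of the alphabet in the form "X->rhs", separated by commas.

A->C, B->CBC, C->AA

  step 2 ⇒ step 3: AACBCAACCCC ⇒ C·C·AA·CBC·AA·C·C·AA·AA·AA·AA
    A ↦ C
    B ↦ CBC
    C ↦ AA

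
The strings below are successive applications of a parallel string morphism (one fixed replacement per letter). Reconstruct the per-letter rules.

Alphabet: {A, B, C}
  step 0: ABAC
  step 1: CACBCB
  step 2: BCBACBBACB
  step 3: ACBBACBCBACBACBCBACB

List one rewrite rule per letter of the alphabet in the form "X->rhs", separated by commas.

  step 2 ⇒ step 3: BCBACBBACB ⇒ ACB·B·ACB·C·B·ACB·ACB·C·B·ACB
    A ↦ C
    B ↦ ACB
    C ↦ B

A->C, B->ACB, C->B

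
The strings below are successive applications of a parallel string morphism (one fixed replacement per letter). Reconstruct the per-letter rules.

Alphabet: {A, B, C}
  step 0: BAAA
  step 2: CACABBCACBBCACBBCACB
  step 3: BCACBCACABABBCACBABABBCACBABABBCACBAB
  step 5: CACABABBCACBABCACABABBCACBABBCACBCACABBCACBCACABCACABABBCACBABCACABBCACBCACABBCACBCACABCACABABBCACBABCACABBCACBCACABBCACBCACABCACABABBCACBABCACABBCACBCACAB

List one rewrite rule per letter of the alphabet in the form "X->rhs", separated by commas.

A->CAC, B->AB, C->B

  step 2 ⇒ step 3: CACABBCACBBCACBBCACB ⇒ B·CAC·B·CAC·AB·AB·B·CAC·B·AB·AB·B·CAC·B·AB·AB·B·CAC·B·AB
    A ↦ CAC
    B ↦ AB
    C ↦ B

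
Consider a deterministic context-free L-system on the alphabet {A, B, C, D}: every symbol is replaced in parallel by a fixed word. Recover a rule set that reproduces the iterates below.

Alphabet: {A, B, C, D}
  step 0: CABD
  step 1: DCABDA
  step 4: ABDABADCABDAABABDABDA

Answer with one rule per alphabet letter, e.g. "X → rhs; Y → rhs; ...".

A->AB, B->D, C->DC, D->A

  step 0 ⇒ step 1: CABD ⇒ DC·AB·D·A
    A ↦ AB
    B ↦ D
    C ↦ DC
    D ↦ A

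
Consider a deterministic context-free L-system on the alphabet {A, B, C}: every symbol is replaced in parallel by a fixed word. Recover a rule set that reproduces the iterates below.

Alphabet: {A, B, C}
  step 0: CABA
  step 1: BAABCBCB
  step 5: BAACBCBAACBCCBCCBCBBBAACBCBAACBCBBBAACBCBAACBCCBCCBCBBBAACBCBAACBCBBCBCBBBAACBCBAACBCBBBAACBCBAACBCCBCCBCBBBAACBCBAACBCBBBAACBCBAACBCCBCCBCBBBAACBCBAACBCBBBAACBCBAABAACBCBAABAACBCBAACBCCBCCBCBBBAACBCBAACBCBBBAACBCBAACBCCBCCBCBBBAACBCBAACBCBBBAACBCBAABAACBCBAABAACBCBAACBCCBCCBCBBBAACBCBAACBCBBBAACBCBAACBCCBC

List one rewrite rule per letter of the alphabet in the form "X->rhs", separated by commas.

A->B, B->CBC, C->BAA

  step 0 ⇒ step 1: CABA ⇒ BAA·B·CBC·B
    A ↦ B
    B ↦ CBC
    C ↦ BAA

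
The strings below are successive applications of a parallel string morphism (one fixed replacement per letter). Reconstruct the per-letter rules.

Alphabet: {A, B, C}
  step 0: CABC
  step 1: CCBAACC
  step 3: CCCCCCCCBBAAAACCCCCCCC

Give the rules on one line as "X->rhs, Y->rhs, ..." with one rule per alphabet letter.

  step 0 ⇒ step 1: CABC ⇒ CC·B·AA·CC
    A ↦ B
    B ↦ AA
    C ↦ CC

A->B, B->AA, C->CC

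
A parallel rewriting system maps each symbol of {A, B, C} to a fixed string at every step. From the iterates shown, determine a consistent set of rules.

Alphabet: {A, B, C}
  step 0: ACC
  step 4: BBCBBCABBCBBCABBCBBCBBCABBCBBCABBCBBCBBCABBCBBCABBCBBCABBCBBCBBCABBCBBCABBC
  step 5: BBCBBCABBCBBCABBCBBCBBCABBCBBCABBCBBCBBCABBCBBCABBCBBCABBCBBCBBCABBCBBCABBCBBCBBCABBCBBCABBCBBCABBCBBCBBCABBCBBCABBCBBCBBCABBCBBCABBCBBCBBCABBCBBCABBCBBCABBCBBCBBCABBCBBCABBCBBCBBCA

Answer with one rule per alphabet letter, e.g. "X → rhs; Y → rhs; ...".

A->BBC, B->BBC, C->A

  step 4 ⇒ step 5: BBCBBCABBCBBCABBCBBCBBCABBCBBCABBCBBCBBCABBCBBCABBCBBCABBCBBCBBCABBCBBCABBC ⇒ BBC·BBC·A·BBC·BBC·A·BBC·BBC·BBC·A·BBC·BBC·A·BBC·BBC·BBC·A·BBC·BBC·A·BBC·BBC·A·BBC·BBC·BBC·A·BBC·BBC·A·BBC·BBC·BBC·A·BBC·BBC·A·BBC·BBC·A·BBC·BBC·BBC·A·BBC·BBC·A·BBC·BBC·BBC·A·BBC·BBC·A·BBC·BBC·BBC·A·BBC·BBC·A·BBC·BBC·A·BBC·BBC·BBC·A·BBC·BBC·A·BBC·BBC·BBC·A
    A ↦ BBC
    B ↦ BBC
    C ↦ A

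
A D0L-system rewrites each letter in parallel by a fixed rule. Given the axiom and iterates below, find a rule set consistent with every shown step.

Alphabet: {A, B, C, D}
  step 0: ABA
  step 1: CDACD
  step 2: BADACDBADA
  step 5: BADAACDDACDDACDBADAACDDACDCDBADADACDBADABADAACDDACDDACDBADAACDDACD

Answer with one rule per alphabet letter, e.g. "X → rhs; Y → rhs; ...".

  step 1 ⇒ step 2: CDACD ⇒ BA·DA·CD·BA·DA
    A ↦ CD
    C ↦ BA
    D ↦ DA
  step 0 ⇒ step 1: ABA ⇒ CD·A·CD
    B ↦ A

A->CD, B->A, C->BA, D->DA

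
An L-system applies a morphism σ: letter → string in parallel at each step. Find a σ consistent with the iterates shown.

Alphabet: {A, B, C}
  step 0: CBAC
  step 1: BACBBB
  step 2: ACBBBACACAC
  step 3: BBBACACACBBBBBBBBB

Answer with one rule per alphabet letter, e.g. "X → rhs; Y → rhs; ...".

A->BB, B->AC, C->B

  step 2 ⇒ step 3: ACBBBACACAC ⇒ BB·B·AC·AC·AC·BB·B·BB·B·BB·B
    A ↦ BB
    B ↦ AC
    C ↦ B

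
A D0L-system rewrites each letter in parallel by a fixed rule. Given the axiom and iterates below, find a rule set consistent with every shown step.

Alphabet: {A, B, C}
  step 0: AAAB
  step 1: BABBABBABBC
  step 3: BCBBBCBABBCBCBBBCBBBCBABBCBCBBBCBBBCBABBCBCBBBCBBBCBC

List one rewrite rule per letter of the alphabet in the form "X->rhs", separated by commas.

  step 0 ⇒ step 1: AAAB ⇒ BAB·BAB·BAB·BC
    A ↦ BAB
    B ↦ BC
    C ↦ BB  (constrained at step 1)

A->BAB, B->BC, C->BB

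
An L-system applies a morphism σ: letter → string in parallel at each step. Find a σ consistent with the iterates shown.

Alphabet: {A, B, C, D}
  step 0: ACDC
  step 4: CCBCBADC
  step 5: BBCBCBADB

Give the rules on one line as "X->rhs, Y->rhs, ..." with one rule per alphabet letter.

  step 4 ⇒ step 5: CCBCBADC ⇒ B·B·C·B·C·B·AD·B
    A ↦ B
    B ↦ C
    C ↦ B
    D ↦ AD

A->B, B->C, C->B, D->AD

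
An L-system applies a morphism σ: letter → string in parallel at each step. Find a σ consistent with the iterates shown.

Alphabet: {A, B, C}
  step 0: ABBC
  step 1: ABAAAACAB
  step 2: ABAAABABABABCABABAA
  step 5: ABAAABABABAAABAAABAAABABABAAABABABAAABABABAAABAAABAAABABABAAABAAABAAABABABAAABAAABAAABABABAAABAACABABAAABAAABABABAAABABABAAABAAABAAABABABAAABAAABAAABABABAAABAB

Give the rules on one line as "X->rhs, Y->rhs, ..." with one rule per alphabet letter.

  step 1 ⇒ step 2: ABAAAACAB ⇒ AB·AA·AB·AB·AB·AB·CAB·AB·AA
    A ↦ AB
    B ↦ AA
    C ↦ CAB

A->AB, B->AA, C->CAB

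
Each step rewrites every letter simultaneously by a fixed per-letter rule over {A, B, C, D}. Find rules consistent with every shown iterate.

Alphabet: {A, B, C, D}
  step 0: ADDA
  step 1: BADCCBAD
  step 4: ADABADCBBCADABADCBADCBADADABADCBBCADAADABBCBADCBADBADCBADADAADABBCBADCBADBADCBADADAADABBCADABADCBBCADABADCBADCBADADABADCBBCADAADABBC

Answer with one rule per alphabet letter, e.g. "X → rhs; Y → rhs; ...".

  step 0 ⇒ step 1: ADDA ⇒ BAD·C·C·BAD
    A ↦ BAD
    D ↦ C
    B ↦ ADA  (constrained at step 1)
    C ↦ BBC  (constrained at step 1)

A->BAD, B->ADA, C->BBC, D->C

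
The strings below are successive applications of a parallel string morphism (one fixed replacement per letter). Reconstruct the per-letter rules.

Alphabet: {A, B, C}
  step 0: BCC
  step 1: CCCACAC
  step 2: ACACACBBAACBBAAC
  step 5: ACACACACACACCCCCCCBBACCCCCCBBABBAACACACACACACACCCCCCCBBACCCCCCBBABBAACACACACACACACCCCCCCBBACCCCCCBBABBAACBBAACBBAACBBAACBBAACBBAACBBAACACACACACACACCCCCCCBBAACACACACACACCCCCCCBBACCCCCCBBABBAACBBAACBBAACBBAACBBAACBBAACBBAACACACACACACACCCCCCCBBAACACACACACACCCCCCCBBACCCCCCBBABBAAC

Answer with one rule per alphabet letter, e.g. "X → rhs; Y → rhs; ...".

A->BBA, B->CCC, C->AC

  step 1 ⇒ step 2: CCCACAC ⇒ AC·AC·AC·BBA·AC·BBA·AC
    A ↦ BBA
    C ↦ AC
  step 0 ⇒ step 1: BCC ⇒ CCC·AC·AC
    B ↦ CCC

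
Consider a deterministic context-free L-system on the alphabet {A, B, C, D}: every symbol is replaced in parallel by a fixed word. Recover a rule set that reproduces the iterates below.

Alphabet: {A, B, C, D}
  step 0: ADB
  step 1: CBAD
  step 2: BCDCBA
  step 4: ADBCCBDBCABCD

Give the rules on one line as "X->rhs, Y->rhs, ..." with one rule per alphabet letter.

  step 1 ⇒ step 2: CBAD ⇒ BC·D·CB·A
    A ↦ CB
    B ↦ D
    C ↦ BC
    D ↦ A

A->CB, B->D, C->BC, D->A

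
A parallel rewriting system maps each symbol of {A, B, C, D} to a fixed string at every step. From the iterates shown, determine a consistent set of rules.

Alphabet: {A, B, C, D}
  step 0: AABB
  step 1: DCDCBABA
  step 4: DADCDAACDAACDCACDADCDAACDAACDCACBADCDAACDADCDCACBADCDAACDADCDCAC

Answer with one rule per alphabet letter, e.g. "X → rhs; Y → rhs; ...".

  step 0 ⇒ step 1: AABB ⇒ DC·DC·BA·BA
    A ↦ DC
    B ↦ BA
    C ↦ AC  (constrained at step 1)
    D ↦ DA  (constrained at step 1)

A->DC, B->BA, C->AC, D->DA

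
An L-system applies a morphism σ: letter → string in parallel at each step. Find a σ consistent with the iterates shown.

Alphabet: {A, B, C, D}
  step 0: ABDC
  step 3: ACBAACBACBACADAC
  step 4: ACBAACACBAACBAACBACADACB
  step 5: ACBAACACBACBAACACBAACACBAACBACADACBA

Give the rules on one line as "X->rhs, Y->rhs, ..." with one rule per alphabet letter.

  step 4 ⇒ step 5: ACBAACACBAACBAACBACADACB ⇒ AC·B·A·AC·AC·B·AC·B·A·AC·AC·B·A·AC·AC·B·A·AC·B·AC·AD·AC·B·A
    A ↦ AC
    B ↦ A
    C ↦ B
    D ↦ AD

A->AC, B->A, C->B, D->AD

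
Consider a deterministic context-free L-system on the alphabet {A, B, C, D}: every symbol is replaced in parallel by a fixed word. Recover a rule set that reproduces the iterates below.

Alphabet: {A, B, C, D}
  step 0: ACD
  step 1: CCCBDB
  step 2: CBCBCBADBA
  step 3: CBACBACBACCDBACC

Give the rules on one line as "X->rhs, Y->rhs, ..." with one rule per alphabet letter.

  step 2 ⇒ step 3: CBCBCBADBA ⇒ CB·A·CB·A·CB·A·CC·DB·A·CC
    A ↦ CC
    B ↦ A
    C ↦ CB
    D ↦ DB

A->CC, B->A, C->CB, D->DB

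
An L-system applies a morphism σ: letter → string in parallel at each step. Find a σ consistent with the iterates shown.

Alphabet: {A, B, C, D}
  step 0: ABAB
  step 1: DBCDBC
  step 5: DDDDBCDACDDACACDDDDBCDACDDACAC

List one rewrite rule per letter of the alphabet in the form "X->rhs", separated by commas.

  step 0 ⇒ step 1: ABAB ⇒ D·BC·D·BC
    A ↦ D
    B ↦ BC
    C ↦ D  (constrained at step 1)
    D ↦ AC  (constrained at step 1)

A->D, B->BC, C->D, D->AC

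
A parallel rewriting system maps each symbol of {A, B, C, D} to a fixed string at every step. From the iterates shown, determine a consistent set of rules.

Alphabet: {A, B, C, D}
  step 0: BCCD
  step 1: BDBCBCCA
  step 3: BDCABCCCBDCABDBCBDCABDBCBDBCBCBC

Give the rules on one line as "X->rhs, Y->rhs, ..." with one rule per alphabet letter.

A->CC, B->BD, C->BC, D->CA

  step 0 ⇒ step 1: BCCD ⇒ BD·BC·BC·CA
    B ↦ BD
    C ↦ BC
    D ↦ CA
    A ↦ CC  (constrained at step 1)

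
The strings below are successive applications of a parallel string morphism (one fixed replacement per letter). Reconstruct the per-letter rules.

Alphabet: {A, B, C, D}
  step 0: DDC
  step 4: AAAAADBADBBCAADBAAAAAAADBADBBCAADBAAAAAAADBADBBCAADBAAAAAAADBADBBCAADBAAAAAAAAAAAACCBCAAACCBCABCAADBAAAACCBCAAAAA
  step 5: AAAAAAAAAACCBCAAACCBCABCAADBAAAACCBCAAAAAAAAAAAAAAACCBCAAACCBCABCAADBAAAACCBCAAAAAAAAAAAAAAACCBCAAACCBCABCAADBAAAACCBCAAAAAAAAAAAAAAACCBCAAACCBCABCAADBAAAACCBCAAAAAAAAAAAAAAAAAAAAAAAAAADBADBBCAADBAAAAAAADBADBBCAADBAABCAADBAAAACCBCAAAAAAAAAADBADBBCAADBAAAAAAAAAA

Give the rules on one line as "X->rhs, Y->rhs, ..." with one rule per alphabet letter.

A->AA, B->BCA, C->ADB, D->CC

  step 4 ⇒ step 5: AAAAADBADBBCAADBAAAAAAADBADBBCAADBAAAAAAADBADBBCAADBAAAAAAADBADBBCAADBAAAAAAAAAAAACCBCAAACCBCABCAADBAAAACCBCAAAAA ⇒ AA·AA·AA·AA·AA·CC·BCA·AA·CC·BCA·BCA·ADB·AA·AA·CC·BCA·AA·AA·AA·AA·AA·AA·AA·CC·BCA·AA·CC·BCA·BCA·ADB·AA·AA·CC·BCA·AA·AA·AA·AA·AA·AA·AA·CC·BCA·AA·CC·BCA·BCA·ADB·AA·AA·CC·BCA·AA·AA·AA·AA·AA·AA·AA·CC·BCA·AA·CC·BCA·BCA·ADB·AA·AA·CC·BCA·AA·AA·AA·AA·AA·AA·AA·AA·AA·AA·AA·AA·ADB·ADB·BCA·ADB·AA·AA·AA·ADB·ADB·BCA·ADB·AA·BCA·ADB·AA·AA·CC·BCA·AA·AA·AA·AA·ADB·ADB·BCA·ADB·AA·AA·AA·AA·AA
    A ↦ AA
    B ↦ BCA
    C ↦ ADB
    D ↦ CC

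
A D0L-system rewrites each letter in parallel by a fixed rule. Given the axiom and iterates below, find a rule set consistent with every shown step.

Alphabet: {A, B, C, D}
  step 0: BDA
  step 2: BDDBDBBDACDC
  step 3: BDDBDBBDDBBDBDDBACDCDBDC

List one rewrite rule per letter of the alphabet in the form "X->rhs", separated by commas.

A->AC, B->BD, C->DC, D->DB

  step 2 ⇒ step 3: BDDBDBBDACDC ⇒ BD·DB·DB·BD·DB·BD·BD·DB·AC·DC·DB·DC
    A ↦ AC
    B ↦ BD
    C ↦ DC
    D ↦ DB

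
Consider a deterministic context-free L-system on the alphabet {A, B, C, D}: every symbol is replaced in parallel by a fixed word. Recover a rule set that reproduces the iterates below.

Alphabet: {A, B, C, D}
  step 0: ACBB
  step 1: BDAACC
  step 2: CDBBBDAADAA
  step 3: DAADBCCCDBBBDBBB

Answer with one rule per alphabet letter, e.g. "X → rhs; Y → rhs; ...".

  step 2 ⇒ step 3: CDBBBDAADAA ⇒ DAA·DB·C·C·C·DB·B·B·DB·B·B
    A ↦ B
    B ↦ C
    C ↦ DAA
    D ↦ DB

A->B, B->C, C->DAA, D->DB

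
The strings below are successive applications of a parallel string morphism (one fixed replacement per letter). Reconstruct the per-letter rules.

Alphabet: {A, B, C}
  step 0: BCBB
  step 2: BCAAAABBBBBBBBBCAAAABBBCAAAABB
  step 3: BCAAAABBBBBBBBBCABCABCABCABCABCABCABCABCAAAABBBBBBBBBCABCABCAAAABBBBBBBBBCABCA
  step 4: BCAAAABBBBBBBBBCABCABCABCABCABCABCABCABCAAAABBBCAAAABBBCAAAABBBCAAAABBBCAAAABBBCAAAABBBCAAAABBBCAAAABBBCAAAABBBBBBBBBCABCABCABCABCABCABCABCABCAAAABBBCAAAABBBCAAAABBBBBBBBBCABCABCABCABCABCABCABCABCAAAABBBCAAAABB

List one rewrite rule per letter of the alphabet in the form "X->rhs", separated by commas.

A->BB, B->BCA, C->AAA

  step 3 ⇒ step 4: BCAAAABBBBBBBBBCABCABCABCABCABCABCABCABCAAAABBBBBBBBBCABCABCAAAABBBBBBBBBCABCA ⇒ BCA·AAA·BB·BB·BB·BB·BCA·BCA·BCA·BCA·BCA·BCA·BCA·BCA·BCA·AAA·BB·BCA·AAA·BB·BCA·AAA·BB·BCA·AAA·BB·BCA·AAA·BB·BCA·AAA·BB·BCA·AAA·BB·BCA·AAA·BB·BCA·AAA·BB·BB·BB·BB·BCA·BCA·BCA·BCA·BCA·BCA·BCA·BCA·BCA·AAA·BB·BCA·AAA·BB·BCA·AAA·BB·BB·BB·BB·BCA·BCA·BCA·BCA·BCA·BCA·BCA·BCA·BCA·AAA·BB·BCA·AAA·BB
    A ↦ BB
    B ↦ BCA
    C ↦ AAA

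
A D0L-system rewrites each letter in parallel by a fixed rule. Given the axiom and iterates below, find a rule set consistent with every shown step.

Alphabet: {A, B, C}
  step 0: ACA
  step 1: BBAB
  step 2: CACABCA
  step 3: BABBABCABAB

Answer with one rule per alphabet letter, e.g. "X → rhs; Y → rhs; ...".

  step 2 ⇒ step 3: CACABCA ⇒ BA·B·BA·B·CA·BA·B
    A ↦ B
    B ↦ CA
    C ↦ BA

A->B, B->CA, C->BA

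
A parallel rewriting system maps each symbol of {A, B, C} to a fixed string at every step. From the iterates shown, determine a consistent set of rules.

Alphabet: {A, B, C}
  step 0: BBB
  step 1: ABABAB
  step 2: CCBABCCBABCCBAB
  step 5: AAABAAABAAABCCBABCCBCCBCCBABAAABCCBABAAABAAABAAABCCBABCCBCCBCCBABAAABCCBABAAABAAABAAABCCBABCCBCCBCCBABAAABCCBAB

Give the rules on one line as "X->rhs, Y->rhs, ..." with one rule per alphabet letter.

  step 1 ⇒ step 2: ABABAB ⇒ CCB·AB·CCB·AB·CCB·AB
    A ↦ CCB
    B ↦ AB
    C ↦ A  (constrained at step 2)

A->CCB, B->AB, C->A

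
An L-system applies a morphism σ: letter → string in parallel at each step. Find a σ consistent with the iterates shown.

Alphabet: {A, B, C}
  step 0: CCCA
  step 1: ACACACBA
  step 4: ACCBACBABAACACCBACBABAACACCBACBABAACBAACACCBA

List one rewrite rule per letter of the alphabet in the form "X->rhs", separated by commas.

  step 0 ⇒ step 1: CCCA ⇒ AC·AC·AC·BA
    A ↦ BA
    C ↦ AC
    B ↦ C  (constrained at step 1)

A->BA, B->C, C->AC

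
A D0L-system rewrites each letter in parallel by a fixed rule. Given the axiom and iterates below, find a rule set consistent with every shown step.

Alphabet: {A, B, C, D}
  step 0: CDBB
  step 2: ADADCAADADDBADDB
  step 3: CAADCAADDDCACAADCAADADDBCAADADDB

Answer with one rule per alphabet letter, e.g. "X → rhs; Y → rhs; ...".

  step 2 ⇒ step 3: ADADCAADADDBADDB ⇒ CA·AD·CA·AD·DD·CA·CA·AD·CA·AD·AD·DB·CA·AD·AD·DB
    A ↦ CA
    B ↦ DB
    C ↦ DD
    D ↦ AD

A->CA, B->DB, C->DD, D->AD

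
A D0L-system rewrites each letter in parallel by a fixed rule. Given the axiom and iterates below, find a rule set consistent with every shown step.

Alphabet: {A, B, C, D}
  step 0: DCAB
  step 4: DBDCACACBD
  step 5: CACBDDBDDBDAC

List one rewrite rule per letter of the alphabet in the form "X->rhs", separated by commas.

A->D, B->A, C->BD, D->C

  step 4 ⇒ step 5: DBDCACACBD ⇒ C·A·C·BD·D·BD·D·BD·A·C
    A ↦ D
    B ↦ A
    C ↦ BD
    D ↦ C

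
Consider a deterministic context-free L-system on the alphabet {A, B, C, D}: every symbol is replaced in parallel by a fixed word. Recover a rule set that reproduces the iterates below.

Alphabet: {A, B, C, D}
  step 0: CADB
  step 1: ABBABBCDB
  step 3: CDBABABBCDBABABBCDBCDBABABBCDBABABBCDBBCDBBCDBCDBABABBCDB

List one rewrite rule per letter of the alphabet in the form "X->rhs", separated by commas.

A->B, B->CDB, C->AB, D->ABB

  step 0 ⇒ step 1: CADB ⇒ AB·B·ABB·CDB
    A ↦ B
    B ↦ CDB
    C ↦ AB
    D ↦ ABB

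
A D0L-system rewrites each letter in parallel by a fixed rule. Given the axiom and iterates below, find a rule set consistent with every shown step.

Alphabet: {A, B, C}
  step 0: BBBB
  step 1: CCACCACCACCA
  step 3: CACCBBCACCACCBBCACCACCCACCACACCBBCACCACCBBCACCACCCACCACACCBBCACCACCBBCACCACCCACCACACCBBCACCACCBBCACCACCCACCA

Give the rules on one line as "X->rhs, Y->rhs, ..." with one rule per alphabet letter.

  step 0 ⇒ step 1: BBBB ⇒ CCA·CCA·CCA·CCA
    B ↦ CCA
    A ↦ CBB  (constrained at step 1)
    C ↦ CAC  (constrained at step 1)

A->CBB, B->CCA, C->CAC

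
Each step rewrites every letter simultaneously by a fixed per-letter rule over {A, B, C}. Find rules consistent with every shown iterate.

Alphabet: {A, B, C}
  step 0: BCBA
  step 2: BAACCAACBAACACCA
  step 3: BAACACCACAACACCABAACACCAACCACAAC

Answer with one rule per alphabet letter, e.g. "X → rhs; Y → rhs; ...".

A->AC, B->BA, C->CA

  step 2 ⇒ step 3: BAACCAACBAACACCA ⇒ BA·AC·AC·CA·CA·AC·AC·CA·BA·AC·AC·CA·AC·CA·CA·AC
    A ↦ AC
    B ↦ BA
    C ↦ CA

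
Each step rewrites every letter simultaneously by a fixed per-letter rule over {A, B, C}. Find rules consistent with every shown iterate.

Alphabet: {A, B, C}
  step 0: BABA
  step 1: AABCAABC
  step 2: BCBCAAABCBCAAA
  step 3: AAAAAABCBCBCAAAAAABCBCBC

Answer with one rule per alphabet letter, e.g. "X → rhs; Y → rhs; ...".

A->BC, B->AA, C->A

  step 2 ⇒ step 3: BCBCAAABCBCAAA ⇒ AA·A·AA·A·BC·BC·BC·AA·A·AA·A·BC·BC·BC
    A ↦ BC
    B ↦ AA
    C ↦ A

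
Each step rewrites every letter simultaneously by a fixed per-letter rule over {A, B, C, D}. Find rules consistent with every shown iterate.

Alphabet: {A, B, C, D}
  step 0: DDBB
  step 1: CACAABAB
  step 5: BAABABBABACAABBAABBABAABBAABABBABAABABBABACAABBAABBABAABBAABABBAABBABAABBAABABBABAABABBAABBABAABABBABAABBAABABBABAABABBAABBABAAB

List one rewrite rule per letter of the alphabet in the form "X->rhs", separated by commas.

A->BA, B->AB, C->AD, D->CA

  step 0 ⇒ step 1: DDBB ⇒ CA·CA·AB·AB
    B ↦ AB
    D ↦ CA
    A ↦ BA  (constrained at step 1)
    C ↦ AD  (constrained at step 1)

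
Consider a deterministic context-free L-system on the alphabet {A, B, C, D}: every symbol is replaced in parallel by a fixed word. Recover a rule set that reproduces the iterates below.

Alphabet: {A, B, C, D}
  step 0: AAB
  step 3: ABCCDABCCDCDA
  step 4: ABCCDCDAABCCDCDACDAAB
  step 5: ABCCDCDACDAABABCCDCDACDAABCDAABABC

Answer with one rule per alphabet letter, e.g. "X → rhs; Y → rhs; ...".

  step 4 ⇒ step 5: ABCCDCDAABCCDCDACDAAB ⇒ AB·C·CD·CD·A·CD·A·AB·AB·C·CD·CD·A·CD·A·AB·CD·A·AB·AB·C
    A ↦ AB
    B ↦ C
    C ↦ CD
    D ↦ A

A->AB, B->C, C->CD, D->A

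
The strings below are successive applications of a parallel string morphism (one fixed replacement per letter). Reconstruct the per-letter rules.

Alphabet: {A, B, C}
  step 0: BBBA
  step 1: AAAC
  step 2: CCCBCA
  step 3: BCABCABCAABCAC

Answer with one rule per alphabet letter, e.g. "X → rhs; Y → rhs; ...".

  step 2 ⇒ step 3: CCCBCA ⇒ BCA·BCA·BCA·A·BCA·C
    A ↦ C
    B ↦ A
    C ↦ BCA

A->C, B->A, C->BCA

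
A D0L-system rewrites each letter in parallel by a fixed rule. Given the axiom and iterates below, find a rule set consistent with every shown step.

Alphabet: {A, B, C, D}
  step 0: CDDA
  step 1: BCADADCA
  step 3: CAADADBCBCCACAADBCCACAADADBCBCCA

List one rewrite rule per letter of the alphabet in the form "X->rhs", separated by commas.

A->CA, B->AD, C->BC, D->AD

  step 0 ⇒ step 1: CDDA ⇒ BC·AD·AD·CA
    A ↦ CA
    C ↦ BC
    D ↦ AD
    B ↦ AD  (constrained at step 1)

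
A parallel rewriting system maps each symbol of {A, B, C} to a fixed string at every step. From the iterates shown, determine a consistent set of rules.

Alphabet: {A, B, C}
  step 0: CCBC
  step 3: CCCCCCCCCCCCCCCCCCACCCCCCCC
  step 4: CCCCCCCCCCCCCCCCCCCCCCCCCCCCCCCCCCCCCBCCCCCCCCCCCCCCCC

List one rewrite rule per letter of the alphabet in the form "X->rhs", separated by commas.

A->CB, B->A, C->CC

  step 3 ⇒ step 4: CCCCCCCCCCCCCCCCCCACCCCCCCC ⇒ CC·CC·CC·CC·CC·CC·CC·CC·CC·CC·CC·CC·CC·CC·CC·CC·CC·CC·CB·CC·CC·CC·CC·CC·CC·CC·CC
    A ↦ CB
    C ↦ CC
    B ↦ A  (constrained at step 0)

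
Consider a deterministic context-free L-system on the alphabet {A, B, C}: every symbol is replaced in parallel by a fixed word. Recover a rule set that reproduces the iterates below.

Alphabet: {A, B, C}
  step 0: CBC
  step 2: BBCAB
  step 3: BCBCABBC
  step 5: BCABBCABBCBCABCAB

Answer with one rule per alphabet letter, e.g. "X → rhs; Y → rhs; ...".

  step 2 ⇒ step 3: BBCAB ⇒ BC·BC·A·B·BC
    A ↦ B
    B ↦ BC
    C ↦ A

A->B, B->BC, C->A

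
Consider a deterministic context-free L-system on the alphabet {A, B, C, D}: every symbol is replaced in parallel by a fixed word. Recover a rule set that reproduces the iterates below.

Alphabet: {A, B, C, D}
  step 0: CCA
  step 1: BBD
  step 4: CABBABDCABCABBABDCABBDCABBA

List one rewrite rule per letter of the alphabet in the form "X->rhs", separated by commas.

A->D, B->CAB, C->B, D->BA

  step 0 ⇒ step 1: CCA ⇒ B·B·D
    A ↦ D
    C ↦ B
    B ↦ CAB  (constrained at step 1)
    D ↦ BA  (constrained at step 1)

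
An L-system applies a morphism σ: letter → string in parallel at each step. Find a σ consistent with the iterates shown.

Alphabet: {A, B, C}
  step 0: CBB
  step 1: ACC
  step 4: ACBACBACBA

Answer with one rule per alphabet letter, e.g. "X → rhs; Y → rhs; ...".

A->BA, B->C, C->A

  step 0 ⇒ step 1: CBB ⇒ A·C·C
    B ↦ C
    C ↦ A
    A ↦ BA  (constrained at step 1)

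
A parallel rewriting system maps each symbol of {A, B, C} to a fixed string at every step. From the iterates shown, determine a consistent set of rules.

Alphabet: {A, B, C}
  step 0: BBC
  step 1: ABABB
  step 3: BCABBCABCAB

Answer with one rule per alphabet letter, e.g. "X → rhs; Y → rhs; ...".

A->C, B->AB, C->B

  step 0 ⇒ step 1: BBC ⇒ AB·AB·B
    B ↦ AB
    C ↦ B
    A ↦ C  (constrained at step 1)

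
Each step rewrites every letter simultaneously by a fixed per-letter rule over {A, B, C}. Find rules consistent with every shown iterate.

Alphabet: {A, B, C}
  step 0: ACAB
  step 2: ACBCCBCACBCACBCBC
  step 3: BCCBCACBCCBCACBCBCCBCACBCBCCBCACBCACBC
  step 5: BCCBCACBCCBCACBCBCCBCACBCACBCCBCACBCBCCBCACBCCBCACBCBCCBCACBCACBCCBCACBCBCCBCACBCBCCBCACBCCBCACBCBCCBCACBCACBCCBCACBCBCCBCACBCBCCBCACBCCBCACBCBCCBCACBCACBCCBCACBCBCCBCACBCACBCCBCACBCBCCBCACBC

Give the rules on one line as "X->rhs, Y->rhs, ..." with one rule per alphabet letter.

A->BC, B->A, C->CBC

  step 2 ⇒ step 3: ACBCCBCACBCACBCBC ⇒ BC·CBC·A·CBC·CBC·A·CBC·BC·CBC·A·CBC·BC·CBC·A·CBC·A·CBC
    A ↦ BC
    B ↦ A
    C ↦ CBC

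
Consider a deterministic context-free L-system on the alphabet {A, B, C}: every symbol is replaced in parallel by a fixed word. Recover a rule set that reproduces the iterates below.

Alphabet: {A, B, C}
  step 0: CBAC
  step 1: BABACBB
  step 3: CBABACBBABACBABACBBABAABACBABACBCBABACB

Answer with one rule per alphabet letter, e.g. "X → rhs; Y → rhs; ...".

A->CB, B->ABA, C->B

  step 0 ⇒ step 1: CBAC ⇒ B·ABA·CB·B
    A ↦ CB
    B ↦ ABA
    C ↦ B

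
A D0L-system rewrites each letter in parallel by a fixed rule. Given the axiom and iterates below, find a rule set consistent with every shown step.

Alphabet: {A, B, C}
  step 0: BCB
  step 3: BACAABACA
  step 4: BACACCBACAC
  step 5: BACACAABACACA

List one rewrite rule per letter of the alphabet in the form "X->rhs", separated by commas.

  step 4 ⇒ step 5: BACACCBACAC ⇒ BA·C·A·C·A·A·BA·C·A·C·A
    A ↦ C
    B ↦ BA
    C ↦ A

A->C, B->BA, C->A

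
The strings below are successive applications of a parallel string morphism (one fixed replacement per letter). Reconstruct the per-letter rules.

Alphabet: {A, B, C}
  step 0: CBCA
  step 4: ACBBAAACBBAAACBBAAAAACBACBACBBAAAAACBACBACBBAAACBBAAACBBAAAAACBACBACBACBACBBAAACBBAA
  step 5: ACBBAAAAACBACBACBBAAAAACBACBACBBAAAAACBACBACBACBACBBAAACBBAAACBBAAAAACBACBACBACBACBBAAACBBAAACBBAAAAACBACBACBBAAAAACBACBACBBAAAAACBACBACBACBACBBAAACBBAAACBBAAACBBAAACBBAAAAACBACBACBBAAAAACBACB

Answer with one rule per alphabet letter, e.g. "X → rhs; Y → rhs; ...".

A->ACB, B->AA, C->B

  step 4 ⇒ step 5: ACBBAAACBBAAACBBAAAAACBACBACBBAAAAACBACBACBBAAACBBAAACBBAAAAACBACBACBACBACBBAAACBBAA ⇒ ACB·B·AA·AA·ACB·ACB·ACB·B·AA·AA·ACB·ACB·ACB·B·AA·AA·ACB·ACB·ACB·ACB·ACB·B·AA·ACB·B·AA·ACB·B·AA·AA·ACB·ACB·ACB·ACB·ACB·B·AA·ACB·B·AA·ACB·B·AA·AA·ACB·ACB·ACB·B·AA·AA·ACB·ACB·ACB·B·AA·AA·ACB·ACB·ACB·ACB·ACB·B·AA·ACB·B·AA·ACB·B·AA·ACB·B·AA·ACB·B·AA·AA·ACB·ACB·ACB·B·AA·AA·ACB·ACB
    A ↦ ACB
    B ↦ AA
    C ↦ B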